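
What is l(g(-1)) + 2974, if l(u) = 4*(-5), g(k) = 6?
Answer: 2954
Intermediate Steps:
l(u) = -20
l(g(-1)) + 2974 = -20 + 2974 = 2954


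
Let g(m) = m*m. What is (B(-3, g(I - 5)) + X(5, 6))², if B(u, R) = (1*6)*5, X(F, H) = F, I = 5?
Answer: 1225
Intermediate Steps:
g(m) = m²
B(u, R) = 30 (B(u, R) = 6*5 = 30)
(B(-3, g(I - 5)) + X(5, 6))² = (30 + 5)² = 35² = 1225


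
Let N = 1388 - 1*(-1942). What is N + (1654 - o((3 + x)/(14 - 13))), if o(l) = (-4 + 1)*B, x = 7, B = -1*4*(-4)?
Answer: 5032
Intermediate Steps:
B = 16 (B = -4*(-4) = 16)
N = 3330 (N = 1388 + 1942 = 3330)
o(l) = -48 (o(l) = (-4 + 1)*16 = -3*16 = -48)
N + (1654 - o((3 + x)/(14 - 13))) = 3330 + (1654 - 1*(-48)) = 3330 + (1654 + 48) = 3330 + 1702 = 5032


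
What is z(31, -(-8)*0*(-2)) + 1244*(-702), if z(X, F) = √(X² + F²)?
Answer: -873257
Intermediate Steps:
z(X, F) = √(F² + X²)
z(31, -(-8)*0*(-2)) + 1244*(-702) = √((-(-8)*0*(-2))² + 31²) + 1244*(-702) = √((-4*0*(-2))² + 961) - 873288 = √((0*(-2))² + 961) - 873288 = √(0² + 961) - 873288 = √(0 + 961) - 873288 = √961 - 873288 = 31 - 873288 = -873257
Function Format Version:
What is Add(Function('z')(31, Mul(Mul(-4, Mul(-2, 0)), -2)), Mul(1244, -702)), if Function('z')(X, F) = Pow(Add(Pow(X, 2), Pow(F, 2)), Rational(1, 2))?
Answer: -873257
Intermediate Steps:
Function('z')(X, F) = Pow(Add(Pow(F, 2), Pow(X, 2)), Rational(1, 2))
Add(Function('z')(31, Mul(Mul(-4, Mul(-2, 0)), -2)), Mul(1244, -702)) = Add(Pow(Add(Pow(Mul(Mul(-4, Mul(-2, 0)), -2), 2), Pow(31, 2)), Rational(1, 2)), Mul(1244, -702)) = Add(Pow(Add(Pow(Mul(Mul(-4, 0), -2), 2), 961), Rational(1, 2)), -873288) = Add(Pow(Add(Pow(Mul(0, -2), 2), 961), Rational(1, 2)), -873288) = Add(Pow(Add(Pow(0, 2), 961), Rational(1, 2)), -873288) = Add(Pow(Add(0, 961), Rational(1, 2)), -873288) = Add(Pow(961, Rational(1, 2)), -873288) = Add(31, -873288) = -873257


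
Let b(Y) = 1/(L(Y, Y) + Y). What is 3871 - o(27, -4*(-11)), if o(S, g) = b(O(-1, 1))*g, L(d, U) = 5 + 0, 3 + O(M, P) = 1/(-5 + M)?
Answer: 3847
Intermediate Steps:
O(M, P) = -3 + 1/(-5 + M)
L(d, U) = 5
b(Y) = 1/(5 + Y)
o(S, g) = 6*g/11 (o(S, g) = g/(5 + (16 - 3*(-1))/(-5 - 1)) = g/(5 + (16 + 3)/(-6)) = g/(5 - ⅙*19) = g/(5 - 19/6) = g/(11/6) = 6*g/11)
3871 - o(27, -4*(-11)) = 3871 - 6*(-4*(-11))/11 = 3871 - 6*44/11 = 3871 - 1*24 = 3871 - 24 = 3847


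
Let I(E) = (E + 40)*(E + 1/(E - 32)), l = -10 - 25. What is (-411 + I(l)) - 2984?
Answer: -239195/67 ≈ -3570.1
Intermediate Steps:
l = -35
I(E) = (40 + E)*(E + 1/(-32 + E))
(-411 + I(l)) - 2984 = (-411 + (40 + (-35)**3 - 1279*(-35) + 8*(-35)**2)/(-32 - 35)) - 2984 = (-411 + (40 - 42875 + 44765 + 8*1225)/(-67)) - 2984 = (-411 - (40 - 42875 + 44765 + 9800)/67) - 2984 = (-411 - 1/67*11730) - 2984 = (-411 - 11730/67) - 2984 = -39267/67 - 2984 = -239195/67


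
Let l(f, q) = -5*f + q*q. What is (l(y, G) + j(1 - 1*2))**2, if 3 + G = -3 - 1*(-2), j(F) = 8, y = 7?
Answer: 121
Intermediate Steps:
G = -4 (G = -3 + (-3 - 1*(-2)) = -3 + (-3 + 2) = -3 - 1 = -4)
l(f, q) = q**2 - 5*f (l(f, q) = -5*f + q**2 = q**2 - 5*f)
(l(y, G) + j(1 - 1*2))**2 = (((-4)**2 - 5*7) + 8)**2 = ((16 - 35) + 8)**2 = (-19 + 8)**2 = (-11)**2 = 121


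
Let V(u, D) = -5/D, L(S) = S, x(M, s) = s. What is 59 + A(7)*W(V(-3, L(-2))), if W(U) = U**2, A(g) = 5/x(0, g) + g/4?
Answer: 8333/112 ≈ 74.402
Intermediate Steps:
A(g) = 5/g + g/4
59 + A(7)*W(V(-3, L(-2))) = 59 + (5/7 + (1/4)*7)*(-5/(-2))**2 = 59 + (5*(1/7) + 7/4)*(-5*(-1/2))**2 = 59 + (5/7 + 7/4)*(5/2)**2 = 59 + (69/28)*(25/4) = 59 + 1725/112 = 8333/112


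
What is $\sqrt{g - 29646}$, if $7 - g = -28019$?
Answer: $18 i \sqrt{5} \approx 40.249 i$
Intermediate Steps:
$g = 28026$ ($g = 7 - -28019 = 7 + 28019 = 28026$)
$\sqrt{g - 29646} = \sqrt{28026 - 29646} = \sqrt{-1620} = 18 i \sqrt{5}$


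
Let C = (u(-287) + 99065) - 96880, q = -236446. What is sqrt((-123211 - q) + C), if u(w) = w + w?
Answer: sqrt(114846) ≈ 338.89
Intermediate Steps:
u(w) = 2*w
C = 1611 (C = (2*(-287) + 99065) - 96880 = (-574 + 99065) - 96880 = 98491 - 96880 = 1611)
sqrt((-123211 - q) + C) = sqrt((-123211 - 1*(-236446)) + 1611) = sqrt((-123211 + 236446) + 1611) = sqrt(113235 + 1611) = sqrt(114846)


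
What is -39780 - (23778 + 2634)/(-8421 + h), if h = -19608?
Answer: -371655736/9343 ≈ -39779.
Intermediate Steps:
-39780 - (23778 + 2634)/(-8421 + h) = -39780 - (23778 + 2634)/(-8421 - 19608) = -39780 - 26412/(-28029) = -39780 - 26412*(-1)/28029 = -39780 - 1*(-8804/9343) = -39780 + 8804/9343 = -371655736/9343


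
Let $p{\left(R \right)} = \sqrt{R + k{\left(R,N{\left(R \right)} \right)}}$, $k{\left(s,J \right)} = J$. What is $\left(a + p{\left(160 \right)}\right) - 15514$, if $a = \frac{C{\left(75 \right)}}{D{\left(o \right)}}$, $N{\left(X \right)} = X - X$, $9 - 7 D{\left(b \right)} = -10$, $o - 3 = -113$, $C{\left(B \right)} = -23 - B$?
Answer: $- \frac{295452}{19} + 4 \sqrt{10} \approx -15537.0$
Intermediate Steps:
$o = -110$ ($o = 3 - 113 = -110$)
$D{\left(b \right)} = \frac{19}{7}$ ($D{\left(b \right)} = \frac{9}{7} - - \frac{10}{7} = \frac{9}{7} + \frac{10}{7} = \frac{19}{7}$)
$N{\left(X \right)} = 0$
$a = - \frac{686}{19}$ ($a = \frac{-23 - 75}{\frac{19}{7}} = \left(-23 - 75\right) \frac{7}{19} = \left(-98\right) \frac{7}{19} = - \frac{686}{19} \approx -36.105$)
$p{\left(R \right)} = \sqrt{R}$ ($p{\left(R \right)} = \sqrt{R + 0} = \sqrt{R}$)
$\left(a + p{\left(160 \right)}\right) - 15514 = \left(- \frac{686}{19} + \sqrt{160}\right) - 15514 = \left(- \frac{686}{19} + 4 \sqrt{10}\right) - 15514 = - \frac{295452}{19} + 4 \sqrt{10}$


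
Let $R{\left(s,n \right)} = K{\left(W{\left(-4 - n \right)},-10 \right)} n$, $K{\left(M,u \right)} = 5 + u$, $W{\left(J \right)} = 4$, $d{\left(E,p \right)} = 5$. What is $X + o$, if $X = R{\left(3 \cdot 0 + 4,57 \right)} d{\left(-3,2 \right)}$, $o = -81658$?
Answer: $-83083$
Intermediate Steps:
$R{\left(s,n \right)} = - 5 n$ ($R{\left(s,n \right)} = \left(5 - 10\right) n = - 5 n$)
$X = -1425$ ($X = \left(-5\right) 57 \cdot 5 = \left(-285\right) 5 = -1425$)
$X + o = -1425 - 81658 = -83083$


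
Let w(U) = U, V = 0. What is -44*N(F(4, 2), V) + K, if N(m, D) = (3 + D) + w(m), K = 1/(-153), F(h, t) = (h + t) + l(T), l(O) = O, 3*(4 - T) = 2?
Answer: -83029/153 ≈ -542.67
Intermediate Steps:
T = 10/3 (T = 4 - ⅓*2 = 4 - ⅔ = 10/3 ≈ 3.3333)
F(h, t) = 10/3 + h + t (F(h, t) = (h + t) + 10/3 = 10/3 + h + t)
K = -1/153 ≈ -0.0065359
N(m, D) = 3 + D + m (N(m, D) = (3 + D) + m = 3 + D + m)
-44*N(F(4, 2), V) + K = -44*(3 + 0 + (10/3 + 4 + 2)) - 1/153 = -44*(3 + 0 + 28/3) - 1/153 = -44*37/3 - 1/153 = -1628/3 - 1/153 = -83029/153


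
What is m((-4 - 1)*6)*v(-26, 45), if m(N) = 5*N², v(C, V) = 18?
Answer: 81000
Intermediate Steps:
m((-4 - 1)*6)*v(-26, 45) = (5*((-4 - 1)*6)²)*18 = (5*(-5*6)²)*18 = (5*(-30)²)*18 = (5*900)*18 = 4500*18 = 81000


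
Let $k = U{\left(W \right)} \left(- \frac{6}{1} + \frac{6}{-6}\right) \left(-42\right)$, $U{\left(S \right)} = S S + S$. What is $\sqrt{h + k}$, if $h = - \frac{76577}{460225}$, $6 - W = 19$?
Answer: $\frac{\sqrt{388571333088607}}{92045} \approx 214.16$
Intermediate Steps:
$W = -13$ ($W = 6 - 19 = -13$)
$U{\left(S \right)} = S + S^{2}$ ($U{\left(S \right)} = S^{2} + S = S + S^{2}$)
$k = 45864$ ($k = - 13 \left(1 - 13\right) \left(- \frac{6}{1} + \frac{6}{-6}\right) \left(-42\right) = \left(-13\right) \left(-12\right) \left(\left(-6\right) 1 + 6 \left(- \frac{1}{6}\right)\right) \left(-42\right) = 156 \left(-6 - 1\right) \left(-42\right) = 156 \left(\left(-7\right) \left(-42\right)\right) = 156 \cdot 294 = 45864$)
$h = - \frac{76577}{460225}$ ($h = \left(-76577\right) \frac{1}{460225} = - \frac{76577}{460225} \approx -0.16639$)
$\sqrt{h + k} = \sqrt{- \frac{76577}{460225} + 45864} = \sqrt{\frac{21107682823}{460225}} = \frac{\sqrt{388571333088607}}{92045}$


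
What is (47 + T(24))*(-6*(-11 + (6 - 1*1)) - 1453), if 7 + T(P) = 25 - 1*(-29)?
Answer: -133198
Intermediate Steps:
T(P) = 47 (T(P) = -7 + (25 - 1*(-29)) = -7 + (25 + 29) = -7 + 54 = 47)
(47 + T(24))*(-6*(-11 + (6 - 1*1)) - 1453) = (47 + 47)*(-6*(-11 + (6 - 1*1)) - 1453) = 94*(-6*(-11 + (6 - 1)) - 1453) = 94*(-6*(-11 + 5) - 1453) = 94*(-6*(-6) - 1453) = 94*(36 - 1453) = 94*(-1417) = -133198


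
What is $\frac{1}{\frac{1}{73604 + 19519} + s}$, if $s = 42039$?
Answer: $\frac{93123}{3914797798} \approx 2.3787 \cdot 10^{-5}$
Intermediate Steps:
$\frac{1}{\frac{1}{73604 + 19519} + s} = \frac{1}{\frac{1}{73604 + 19519} + 42039} = \frac{1}{\frac{1}{93123} + 42039} = \frac{1}{\frac{3914797798}{93123}} = \frac{93123}{3914797798}$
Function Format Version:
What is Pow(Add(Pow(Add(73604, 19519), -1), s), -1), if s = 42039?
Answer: Rational(93123, 3914797798) ≈ 2.3787e-5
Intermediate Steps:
Pow(Add(Pow(Add(73604, 19519), -1), s), -1) = Pow(Add(Pow(Add(73604, 19519), -1), 42039), -1) = Pow(Add(Pow(93123, -1), 42039), -1) = Pow(Add(Rational(1, 93123), 42039), -1) = Pow(Rational(3914797798, 93123), -1) = Rational(93123, 3914797798)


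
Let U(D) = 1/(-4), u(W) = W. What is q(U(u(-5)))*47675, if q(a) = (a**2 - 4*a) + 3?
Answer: 3098875/16 ≈ 1.9368e+5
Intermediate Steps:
U(D) = -1/4
q(a) = 3 + a**2 - 4*a
q(U(u(-5)))*47675 = (3 + (-1/4)**2 - 4*(-1/4))*47675 = (3 + 1/16 + 1)*47675 = (65/16)*47675 = 3098875/16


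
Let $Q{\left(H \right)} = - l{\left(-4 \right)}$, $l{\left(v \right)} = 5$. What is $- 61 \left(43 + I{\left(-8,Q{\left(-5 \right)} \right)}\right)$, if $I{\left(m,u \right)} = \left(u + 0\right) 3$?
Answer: $-1708$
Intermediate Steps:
$Q{\left(H \right)} = -5$ ($Q{\left(H \right)} = \left(-1\right) 5 = -5$)
$I{\left(m,u \right)} = 3 u$ ($I{\left(m,u \right)} = u 3 = 3 u$)
$- 61 \left(43 + I{\left(-8,Q{\left(-5 \right)} \right)}\right) = - 61 \left(43 + 3 \left(-5\right)\right) = - 61 \left(43 - 15\right) = \left(-61\right) 28 = -1708$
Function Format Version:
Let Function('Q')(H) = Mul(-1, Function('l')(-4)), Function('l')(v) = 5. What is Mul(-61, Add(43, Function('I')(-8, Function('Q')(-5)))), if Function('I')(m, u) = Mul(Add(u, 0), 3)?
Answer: -1708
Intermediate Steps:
Function('Q')(H) = -5 (Function('Q')(H) = Mul(-1, 5) = -5)
Function('I')(m, u) = Mul(3, u) (Function('I')(m, u) = Mul(u, 3) = Mul(3, u))
Mul(-61, Add(43, Function('I')(-8, Function('Q')(-5)))) = Mul(-61, Add(43, Mul(3, -5))) = Mul(-61, Add(43, -15)) = Mul(-61, 28) = -1708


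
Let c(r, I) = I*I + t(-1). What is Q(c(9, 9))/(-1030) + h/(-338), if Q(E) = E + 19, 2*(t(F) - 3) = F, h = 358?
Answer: -80677/69628 ≈ -1.1587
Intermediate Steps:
t(F) = 3 + F/2
c(r, I) = 5/2 + I² (c(r, I) = I*I + (3 + (½)*(-1)) = I² + (3 - ½) = I² + 5/2 = 5/2 + I²)
Q(E) = 19 + E
Q(c(9, 9))/(-1030) + h/(-338) = (19 + (5/2 + 9²))/(-1030) + 358/(-338) = (19 + (5/2 + 81))*(-1/1030) + 358*(-1/338) = (19 + 167/2)*(-1/1030) - 179/169 = (205/2)*(-1/1030) - 179/169 = -41/412 - 179/169 = -80677/69628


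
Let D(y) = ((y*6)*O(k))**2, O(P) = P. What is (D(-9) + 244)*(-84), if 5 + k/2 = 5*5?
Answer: -391930896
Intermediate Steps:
k = 40 (k = -10 + 2*(5*5) = -10 + 2*25 = -10 + 50 = 40)
D(y) = 57600*y**2 (D(y) = ((y*6)*40)**2 = ((6*y)*40)**2 = (240*y)**2 = 57600*y**2)
(D(-9) + 244)*(-84) = (57600*(-9)**2 + 244)*(-84) = (57600*81 + 244)*(-84) = (4665600 + 244)*(-84) = 4665844*(-84) = -391930896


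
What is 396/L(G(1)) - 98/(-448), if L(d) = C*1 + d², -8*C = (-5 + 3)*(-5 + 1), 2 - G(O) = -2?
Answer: 4259/160 ≈ 26.619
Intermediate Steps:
G(O) = 4 (G(O) = 2 - 1*(-2) = 2 + 2 = 4)
C = -1 (C = -(-5 + 3)*(-5 + 1)/8 = -(-1)*(-4)/4 = -⅛*8 = -1)
L(d) = -1 + d² (L(d) = -1*1 + d² = -1 + d²)
396/L(G(1)) - 98/(-448) = 396/(-1 + 4²) - 98/(-448) = 396/(-1 + 16) - 98*(-1/448) = 396/15 + 7/32 = 396*(1/15) + 7/32 = 132/5 + 7/32 = 4259/160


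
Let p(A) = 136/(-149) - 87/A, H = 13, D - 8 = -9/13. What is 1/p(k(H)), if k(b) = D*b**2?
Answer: -184015/180923 ≈ -1.0171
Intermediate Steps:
D = 95/13 (D = 8 - 9/13 = 95/13 ≈ 7.3077)
k(b) = 95*b**2/13
p(A) = -136/149 - 87/A (p(A) = 136*(-1/149) - 87/A = -136/149 - 87/A)
1/p(k(H)) = 1/(-136/149 - 87/((95/13)*13**2)) = 1/(-136/149 - 87/((95/13)*169)) = 1/(-136/149 - 87/1235) = 1/(-180923/184015) = -184015/180923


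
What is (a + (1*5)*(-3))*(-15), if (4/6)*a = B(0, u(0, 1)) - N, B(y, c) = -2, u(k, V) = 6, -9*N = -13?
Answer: 605/2 ≈ 302.50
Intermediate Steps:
N = 13/9 (N = -⅑*(-13) = 13/9 ≈ 1.4444)
a = -31/6 (a = 3*(-2 - 1*13/9)/2 = 3*(-2 - 13/9)/2 = (3/2)*(-31/9) = -31/6 ≈ -5.1667)
(a + (1*5)*(-3))*(-15) = (-31/6 + (1*5)*(-3))*(-15) = (-31/6 + 5*(-3))*(-15) = (-31/6 - 15)*(-15) = -121/6*(-15) = 605/2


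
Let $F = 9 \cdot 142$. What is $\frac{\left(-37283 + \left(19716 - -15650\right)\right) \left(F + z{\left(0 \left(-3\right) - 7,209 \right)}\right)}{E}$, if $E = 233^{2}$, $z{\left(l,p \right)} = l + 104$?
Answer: $- \frac{2635875}{54289} \approx -48.553$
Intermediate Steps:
$z{\left(l,p \right)} = 104 + l$
$E = 54289$
$F = 1278$
$\frac{\left(-37283 + \left(19716 - -15650\right)\right) \left(F + z{\left(0 \left(-3\right) - 7,209 \right)}\right)}{E} = \frac{\left(-37283 + \left(19716 - -15650\right)\right) \left(1278 + \left(104 + \left(0 \left(-3\right) - 7\right)\right)\right)}{54289} = \left(-37283 + \left(19716 + 15650\right)\right) \left(1278 + \left(104 + \left(0 - 7\right)\right)\right) \frac{1}{54289} = \left(-37283 + 35366\right) \left(1278 + \left(104 - 7\right)\right) \frac{1}{54289} = - 1917 \left(1278 + 97\right) \frac{1}{54289} = \left(-1917\right) 1375 \cdot \frac{1}{54289} = \left(-2635875\right) \frac{1}{54289} = - \frac{2635875}{54289}$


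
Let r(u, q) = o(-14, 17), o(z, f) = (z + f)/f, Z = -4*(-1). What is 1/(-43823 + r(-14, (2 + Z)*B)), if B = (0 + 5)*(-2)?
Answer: -17/744988 ≈ -2.2819e-5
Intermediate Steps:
Z = 4
B = -10 (B = 5*(-2) = -10)
o(z, f) = (f + z)/f
r(u, q) = 3/17 (r(u, q) = (17 - 14)/17 = (1/17)*3 = 3/17)
1/(-43823 + r(-14, (2 + Z)*B)) = 1/(-43823 + 3/17) = 1/(-744988/17) = -17/744988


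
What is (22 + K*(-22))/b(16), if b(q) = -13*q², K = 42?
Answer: 451/1664 ≈ 0.27103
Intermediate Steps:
(22 + K*(-22))/b(16) = (22 + 42*(-22))/((-13*16²)) = (22 - 924)/((-13*256)) = -902/(-3328) = -902*(-1/3328) = 451/1664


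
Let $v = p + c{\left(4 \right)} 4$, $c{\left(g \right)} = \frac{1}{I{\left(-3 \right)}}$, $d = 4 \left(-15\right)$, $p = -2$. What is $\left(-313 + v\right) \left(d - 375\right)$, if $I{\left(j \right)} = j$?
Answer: $137605$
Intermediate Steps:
$d = -60$
$c{\left(g \right)} = - \frac{1}{3}$ ($c{\left(g \right)} = \frac{1}{-3} = - \frac{1}{3}$)
$v = - \frac{10}{3}$ ($v = -2 - \frac{4}{3} = - \frac{10}{3} \approx -3.3333$)
$\left(-313 + v\right) \left(d - 375\right) = \left(-313 - \frac{10}{3}\right) \left(-60 - 375\right) = \left(- \frac{949}{3}\right) \left(-435\right) = 137605$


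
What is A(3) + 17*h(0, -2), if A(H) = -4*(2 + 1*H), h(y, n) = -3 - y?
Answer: -71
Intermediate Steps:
A(H) = -8 - 4*H (A(H) = -4*(2 + H) = -8 - 4*H)
A(3) + 17*h(0, -2) = (-8 - 4*3) + 17*(-3 - 1*0) = (-8 - 12) + 17*(-3 + 0) = -20 + 17*(-3) = -20 - 51 = -71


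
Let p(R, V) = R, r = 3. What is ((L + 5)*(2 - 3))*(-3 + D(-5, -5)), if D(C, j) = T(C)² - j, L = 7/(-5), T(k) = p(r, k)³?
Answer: -13158/5 ≈ -2631.6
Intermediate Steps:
T(k) = 27 (T(k) = 3³ = 27)
L = -7/5 (L = 7*(-⅕) = -7/5 ≈ -1.4000)
D(C, j) = 729 - j (D(C, j) = 27² - j = 729 - j)
((L + 5)*(2 - 3))*(-3 + D(-5, -5)) = ((-7/5 + 5)*(2 - 3))*(-3 + (729 - 1*(-5))) = ((18/5)*(-1))*(-3 + (729 + 5)) = -18*(-3 + 734)/5 = -18/5*731 = -13158/5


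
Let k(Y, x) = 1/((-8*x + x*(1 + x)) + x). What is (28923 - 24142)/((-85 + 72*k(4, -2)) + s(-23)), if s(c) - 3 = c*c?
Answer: 1366/129 ≈ 10.589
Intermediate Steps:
k(Y, x) = 1/(-7*x + x*(1 + x))
s(c) = 3 + c² (s(c) = 3 + c*c = 3 + c²)
(28923 - 24142)/((-85 + 72*k(4, -2)) + s(-23)) = (28923 - 24142)/((-85 + 72*(1/((-2)*(-6 - 2)))) + (3 + (-23)²)) = 4781/((-85 + 72*(-½/(-8))) + (3 + 529)) = 4781/((-85 + 72*(-½*(-⅛))) + 532) = 4781/((-85 + 72*(1/16)) + 532) = 4781/((-85 + 9/2) + 532) = 4781/(-161/2 + 532) = 4781/(903/2) = 4781*(2/903) = 1366/129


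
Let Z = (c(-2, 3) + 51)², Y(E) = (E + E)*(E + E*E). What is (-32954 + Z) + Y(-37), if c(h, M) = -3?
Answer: -129218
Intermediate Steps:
Y(E) = 2*E*(E + E²) (Y(E) = (2*E)*(E + E²) = 2*E*(E + E²))
Z = 2304 (Z = (-3 + 51)² = 48² = 2304)
(-32954 + Z) + Y(-37) = (-32954 + 2304) + 2*(-37)²*(1 - 37) = -30650 + 2*1369*(-36) = -30650 - 98568 = -129218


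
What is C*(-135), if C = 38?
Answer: -5130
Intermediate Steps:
C*(-135) = 38*(-135) = -5130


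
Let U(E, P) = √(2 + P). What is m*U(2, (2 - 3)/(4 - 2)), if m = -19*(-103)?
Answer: 1957*√6/2 ≈ 2396.8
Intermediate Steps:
m = 1957
m*U(2, (2 - 3)/(4 - 2)) = 1957*√(2 + (2 - 3)/(4 - 2)) = 1957*√(2 - 1/2) = 1957*√(2 - 1*½) = 1957*√(2 - ½) = 1957*√(3/2) = 1957*(√6/2) = 1957*√6/2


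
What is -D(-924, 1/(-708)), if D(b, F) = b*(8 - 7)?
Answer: 924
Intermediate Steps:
D(b, F) = b (D(b, F) = b*1 = b)
-D(-924, 1/(-708)) = -1*(-924) = 924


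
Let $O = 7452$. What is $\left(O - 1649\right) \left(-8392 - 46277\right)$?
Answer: $-317244207$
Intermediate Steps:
$\left(O - 1649\right) \left(-8392 - 46277\right) = \left(7452 - 1649\right) \left(-8392 - 46277\right) = 5803 \left(-54669\right) = -317244207$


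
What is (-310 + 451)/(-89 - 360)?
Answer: -141/449 ≈ -0.31403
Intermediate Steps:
(-310 + 451)/(-89 - 360) = 141/(-449) = 141*(-1/449) = -141/449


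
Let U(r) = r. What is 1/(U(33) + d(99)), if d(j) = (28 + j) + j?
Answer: 1/259 ≈ 0.0038610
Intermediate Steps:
d(j) = 28 + 2*j
1/(U(33) + d(99)) = 1/(33 + (28 + 2*99)) = 1/(33 + (28 + 198)) = 1/(33 + 226) = 1/259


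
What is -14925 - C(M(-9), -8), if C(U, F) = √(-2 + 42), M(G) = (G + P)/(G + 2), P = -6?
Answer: -14925 - 2*√10 ≈ -14931.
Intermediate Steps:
M(G) = (-6 + G)/(2 + G) (M(G) = (G - 6)/(G + 2) = (-6 + G)/(2 + G))
C(U, F) = 2*√10 (C(U, F) = √40 = 2*√10)
-14925 - C(M(-9), -8) = -14925 - 2*√10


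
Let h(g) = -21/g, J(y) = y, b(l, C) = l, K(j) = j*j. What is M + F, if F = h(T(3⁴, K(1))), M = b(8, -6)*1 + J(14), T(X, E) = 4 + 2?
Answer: 37/2 ≈ 18.500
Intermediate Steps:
K(j) = j²
T(X, E) = 6
M = 22 (M = 8*1 + 14 = 8 + 14 = 22)
F = -7/2 (F = -21/6 = -21*⅙ = -7/2 ≈ -3.5000)
M + F = 22 - 7/2 = 37/2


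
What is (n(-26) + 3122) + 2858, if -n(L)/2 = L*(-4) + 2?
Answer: 5768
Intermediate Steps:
n(L) = -4 + 8*L (n(L) = -2*(L*(-4) + 2) = -2*(-4*L + 2) = -2*(2 - 4*L) = -4 + 8*L)
(n(-26) + 3122) + 2858 = ((-4 + 8*(-26)) + 3122) + 2858 = ((-4 - 208) + 3122) + 2858 = (-212 + 3122) + 2858 = 2910 + 2858 = 5768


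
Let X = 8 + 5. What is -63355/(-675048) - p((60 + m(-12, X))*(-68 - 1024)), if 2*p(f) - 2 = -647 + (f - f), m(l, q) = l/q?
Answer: 217766335/675048 ≈ 322.59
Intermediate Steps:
X = 13
p(f) = -645/2 (p(f) = 1 + (-647 + (f - f))/2 = 1 + (-647 + 0)/2 = 1 + (1/2)*(-647) = 1 - 647/2 = -645/2)
-63355/(-675048) - p((60 + m(-12, X))*(-68 - 1024)) = -63355/(-675048) - 1*(-645/2) = -63355*(-1/675048) + 645/2 = 63355/675048 + 645/2 = 217766335/675048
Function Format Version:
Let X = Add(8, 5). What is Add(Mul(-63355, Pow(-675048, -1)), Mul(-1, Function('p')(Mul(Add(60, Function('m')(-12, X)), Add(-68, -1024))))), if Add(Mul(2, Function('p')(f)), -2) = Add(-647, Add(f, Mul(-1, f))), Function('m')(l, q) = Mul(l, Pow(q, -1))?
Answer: Rational(217766335, 675048) ≈ 322.59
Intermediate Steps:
X = 13
Function('p')(f) = Rational(-645, 2) (Function('p')(f) = Add(1, Mul(Rational(1, 2), Add(-647, Add(f, Mul(-1, f))))) = Add(1, Mul(Rational(1, 2), Add(-647, 0))) = Add(1, Mul(Rational(1, 2), -647)) = Add(1, Rational(-647, 2)) = Rational(-645, 2))
Add(Mul(-63355, Pow(-675048, -1)), Mul(-1, Function('p')(Mul(Add(60, Function('m')(-12, X)), Add(-68, -1024))))) = Add(Mul(-63355, Pow(-675048, -1)), Mul(-1, Rational(-645, 2))) = Add(Mul(-63355, Rational(-1, 675048)), Rational(645, 2)) = Add(Rational(63355, 675048), Rational(645, 2)) = Rational(217766335, 675048)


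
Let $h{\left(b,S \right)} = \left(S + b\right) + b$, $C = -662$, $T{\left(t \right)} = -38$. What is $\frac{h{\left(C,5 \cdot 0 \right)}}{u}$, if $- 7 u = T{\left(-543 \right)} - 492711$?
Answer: $- \frac{9268}{492749} \approx -0.018809$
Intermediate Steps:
$h{\left(b,S \right)} = S + 2 b$
$u = \frac{492749}{7}$ ($u = - \frac{-38 - 492711}{7} = \left(- \frac{1}{7}\right) \left(-492749\right) = \frac{492749}{7} \approx 70393.0$)
$\frac{h{\left(C,5 \cdot 0 \right)}}{u} = \frac{5 \cdot 0 + 2 \left(-662\right)}{\frac{492749}{7}} = \left(0 - 1324\right) \frac{7}{492749} = \left(-1324\right) \frac{7}{492749} = - \frac{9268}{492749}$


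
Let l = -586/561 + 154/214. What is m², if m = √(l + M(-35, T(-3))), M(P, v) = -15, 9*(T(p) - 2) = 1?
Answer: -919910/60027 ≈ -15.325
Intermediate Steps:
l = -19505/60027 (l = -586*1/561 + 154*(1/214) = -586/561 + 77/107 = -19505/60027 ≈ -0.32494)
T(p) = 19/9 (T(p) = 2 + (⅑)*1 = 2 + ⅑ = 19/9)
m = I*√55219437570/60027 (m = √(-19505/60027 - 15) = √(-919910/60027) = I*√55219437570/60027 ≈ 3.9147*I)
m² = (I*√55219437570/60027)² = -919910/60027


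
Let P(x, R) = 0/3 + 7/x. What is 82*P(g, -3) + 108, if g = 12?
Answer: 935/6 ≈ 155.83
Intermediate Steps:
P(x, R) = 7/x (P(x, R) = 0*(⅓) + 7/x = 0 + 7/x = 7/x)
82*P(g, -3) + 108 = 82*(7/12) + 108 = 287/6 + 108 = 935/6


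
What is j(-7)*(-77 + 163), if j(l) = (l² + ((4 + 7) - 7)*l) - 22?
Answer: -86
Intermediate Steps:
j(l) = -22 + l² + 4*l (j(l) = (l² + (11 - 7)*l) - 22 = (l² + 4*l) - 22 = -22 + l² + 4*l)
j(-7)*(-77 + 163) = (-22 + (-7)² + 4*(-7))*(-77 + 163) = (-22 + 49 - 28)*86 = -1*86 = -86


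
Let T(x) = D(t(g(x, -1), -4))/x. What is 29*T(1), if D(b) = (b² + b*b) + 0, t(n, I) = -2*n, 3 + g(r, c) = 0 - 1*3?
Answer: 8352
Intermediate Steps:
g(r, c) = -6 (g(r, c) = -3 + (0 - 1*3) = -3 + (0 - 3) = -3 - 3 = -6)
D(b) = 2*b² (D(b) = (b² + b²) + 0 = 2*b² + 0 = 2*b²)
T(x) = 288/x (T(x) = (2*(-2*(-6))²)/x = (2*12²)/x = (2*144)/x = 288/x)
29*T(1) = 29*(288/1) = 29*(288*1) = 29*288 = 8352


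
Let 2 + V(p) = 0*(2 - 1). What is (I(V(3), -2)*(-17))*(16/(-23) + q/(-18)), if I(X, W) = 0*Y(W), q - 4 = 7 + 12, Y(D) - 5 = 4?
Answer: 0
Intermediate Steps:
Y(D) = 9 (Y(D) = 5 + 4 = 9)
q = 23 (q = 4 + (7 + 12) = 4 + 19 = 23)
V(p) = -2 (V(p) = -2 + 0*(2 - 1) = -2 + 0*1 = -2 + 0 = -2)
I(X, W) = 0 (I(X, W) = 0*9 = 0)
(I(V(3), -2)*(-17))*(16/(-23) + q/(-18)) = (0*(-17))*(16/(-23) + 23/(-18)) = 0*(16*(-1/23) + 23*(-1/18)) = 0*(-16/23 - 23/18) = 0*(-817/414) = 0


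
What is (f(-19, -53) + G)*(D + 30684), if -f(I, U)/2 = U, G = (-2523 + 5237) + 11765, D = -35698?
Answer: -73129190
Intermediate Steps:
G = 14479 (G = 2714 + 11765 = 14479)
f(I, U) = -2*U
(f(-19, -53) + G)*(D + 30684) = (-2*(-53) + 14479)*(-35698 + 30684) = (106 + 14479)*(-5014) = 14585*(-5014) = -73129190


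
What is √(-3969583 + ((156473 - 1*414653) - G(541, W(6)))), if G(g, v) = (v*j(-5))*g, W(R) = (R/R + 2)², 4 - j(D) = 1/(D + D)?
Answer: I*√424772590/10 ≈ 2061.0*I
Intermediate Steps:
j(D) = 4 - 1/(2*D) (j(D) = 4 - 1/(D + D) = 4 - 1/(2*D))
W(R) = 9 (W(R) = (1 + 2)² = 3² = 9)
G(g, v) = 41*g*v/10 (G(g, v) = (v*(4 - ½/(-5)))*g = (v*(4 - ½*(-⅕)))*g = (v*(4 + ⅒))*g = (v*(41/10))*g = (41*v/10)*g = 41*g*v/10)
√(-3969583 + ((156473 - 1*414653) - G(541, W(6)))) = √(-3969583 + ((156473 - 1*414653) - 41*541*9/10)) = √(-3969583 + ((156473 - 414653) - 1*199629/10)) = √(-3969583 + (-258180 - 199629/10)) = √(-3969583 - 2781429/10) = √(-42477259/10) = I*√424772590/10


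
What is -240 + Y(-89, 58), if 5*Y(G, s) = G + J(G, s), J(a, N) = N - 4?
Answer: -247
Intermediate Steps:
J(a, N) = -4 + N
Y(G, s) = -⅘ + G/5 + s/5 (Y(G, s) = (G + (-4 + s))/5 = (-4 + G + s)/5 = -⅘ + G/5 + s/5)
-240 + Y(-89, 58) = -240 + (-⅘ + (⅕)*(-89) + (⅕)*58) = -240 + (-⅘ - 89/5 + 58/5) = -240 - 7 = -247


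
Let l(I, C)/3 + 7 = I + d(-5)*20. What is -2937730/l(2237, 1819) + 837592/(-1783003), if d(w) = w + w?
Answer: -524308233847/1085848827 ≈ -482.86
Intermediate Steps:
d(w) = 2*w
l(I, C) = -621 + 3*I (l(I, C) = -21 + 3*(I + (2*(-5))*20) = -21 + 3*(I - 10*20) = -21 + 3*(I - 200) = -21 + 3*(-200 + I) = -21 + (-600 + 3*I) = -621 + 3*I)
-2937730/l(2237, 1819) + 837592/(-1783003) = -2937730/(-621 + 3*2237) + 837592/(-1783003) = -2937730/(-621 + 6711) + 837592*(-1/1783003) = -2937730/6090 - 837592/1783003 = -2937730*1/6090 - 837592/1783003 = -293773/609 - 837592/1783003 = -524308233847/1085848827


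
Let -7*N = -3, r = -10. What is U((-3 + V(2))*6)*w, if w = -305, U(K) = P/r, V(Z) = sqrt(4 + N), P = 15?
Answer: 915/2 ≈ 457.50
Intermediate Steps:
N = 3/7 (N = -1/7*(-3) = 3/7 ≈ 0.42857)
V(Z) = sqrt(217)/7 (V(Z) = sqrt(4 + 3/7) = sqrt(31/7) = sqrt(217)/7)
U(K) = -3/2 (U(K) = 15/(-10) = 15*(-1/10) = -3/2)
U((-3 + V(2))*6)*w = -3/2*(-305) = 915/2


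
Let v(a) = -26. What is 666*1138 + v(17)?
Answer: 757882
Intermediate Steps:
666*1138 + v(17) = 666*1138 - 26 = 757908 - 26 = 757882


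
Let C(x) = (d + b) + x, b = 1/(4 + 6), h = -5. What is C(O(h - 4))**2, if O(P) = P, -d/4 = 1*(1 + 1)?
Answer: 28561/100 ≈ 285.61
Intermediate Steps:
d = -8 (d = -4*(1 + 1) = -4*2 = -8)
b = 1/10 ≈ 0.10000
C(x) = -79/10 + x (C(x) = (-8 + 1/10) + x = -79/10 + x)
C(O(h - 4))**2 = (-79/10 + (-5 - 4))**2 = (-79/10 - 9)**2 = (-169/10)**2 = 28561/100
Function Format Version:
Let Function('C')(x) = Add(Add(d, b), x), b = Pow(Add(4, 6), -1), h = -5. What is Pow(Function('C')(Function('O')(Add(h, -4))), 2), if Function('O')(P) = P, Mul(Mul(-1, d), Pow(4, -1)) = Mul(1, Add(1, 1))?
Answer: Rational(28561, 100) ≈ 285.61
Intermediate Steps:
d = -8 (d = Mul(-4, Mul(1, Add(1, 1))) = Mul(-4, Mul(1, 2)) = Mul(-4, 2) = -8)
b = Rational(1, 10) (b = Pow(10, -1) = Rational(1, 10) ≈ 0.10000)
Function('C')(x) = Add(Rational(-79, 10), x) (Function('C')(x) = Add(Add(-8, Rational(1, 10)), x) = Add(Rational(-79, 10), x))
Pow(Function('C')(Function('O')(Add(h, -4))), 2) = Pow(Add(Rational(-79, 10), Add(-5, -4)), 2) = Pow(Add(Rational(-79, 10), -9), 2) = Pow(Rational(-169, 10), 2) = Rational(28561, 100)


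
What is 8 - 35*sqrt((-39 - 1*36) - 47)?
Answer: 8 - 35*I*sqrt(122) ≈ 8.0 - 386.59*I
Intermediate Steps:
8 - 35*sqrt((-39 - 1*36) - 47) = 8 - 35*sqrt((-39 - 36) - 47) = 8 - 35*sqrt(-75 - 47) = 8 - 35*I*sqrt(122)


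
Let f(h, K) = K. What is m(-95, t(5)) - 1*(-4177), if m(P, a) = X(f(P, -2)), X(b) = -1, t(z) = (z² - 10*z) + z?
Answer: 4176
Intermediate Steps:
t(z) = z² - 9*z
m(P, a) = -1
m(-95, t(5)) - 1*(-4177) = -1 - 1*(-4177) = -1 + 4177 = 4176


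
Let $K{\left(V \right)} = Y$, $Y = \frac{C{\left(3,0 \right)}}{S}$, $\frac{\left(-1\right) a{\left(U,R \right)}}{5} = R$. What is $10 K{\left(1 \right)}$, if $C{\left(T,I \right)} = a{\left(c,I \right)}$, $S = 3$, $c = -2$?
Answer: $0$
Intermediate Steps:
$a{\left(U,R \right)} = - 5 R$
$C{\left(T,I \right)} = - 5 I$
$Y = 0$ ($Y = \frac{\left(-5\right) 0}{3} = \frac{1}{3} \cdot 0 = 0$)
$K{\left(V \right)} = 0$
$10 K{\left(1 \right)} = 10 \cdot 0 = 0$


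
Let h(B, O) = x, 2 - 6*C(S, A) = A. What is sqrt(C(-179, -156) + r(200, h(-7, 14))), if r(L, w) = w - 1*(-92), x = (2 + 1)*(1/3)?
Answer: sqrt(1074)/3 ≈ 10.924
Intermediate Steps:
C(S, A) = 1/3 - A/6
x = 1 (x = 3*(1*(1/3)) = 3*(1/3) = 1)
h(B, O) = 1
r(L, w) = 92 + w (r(L, w) = w + 92 = 92 + w)
sqrt(C(-179, -156) + r(200, h(-7, 14))) = sqrt((1/3 - 1/6*(-156)) + (92 + 1)) = sqrt((1/3 + 26) + 93) = sqrt(79/3 + 93) = sqrt(358/3) = sqrt(1074)/3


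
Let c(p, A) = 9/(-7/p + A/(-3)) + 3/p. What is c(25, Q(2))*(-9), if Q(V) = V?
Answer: 149958/1775 ≈ 84.483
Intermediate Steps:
c(p, A) = 3/p + 9/(-7/p - A/3) (c(p, A) = 9/(-7/p + A*(-⅓)) + 3/p = 9/(-7/p - A/3) + 3/p = 3/p + 9/(-7/p - A/3))
c(25, Q(2))*(-9) = (3*(21 - 9*25² + 2*25)/(25*(21 + 2*25)))*(-9) = (3*(1/25)*(21 - 9*625 + 50)/(21 + 50))*(-9) = (3*(1/25)*(21 - 5625 + 50)/71)*(-9) = (3*(1/25)*(1/71)*(-5554))*(-9) = -16662/1775*(-9) = 149958/1775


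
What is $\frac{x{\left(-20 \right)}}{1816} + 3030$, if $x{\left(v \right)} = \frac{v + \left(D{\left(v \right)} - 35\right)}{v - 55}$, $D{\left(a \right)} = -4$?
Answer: $\frac{412686059}{136200} \approx 3030.0$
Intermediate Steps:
$x{\left(v \right)} = \frac{-39 + v}{-55 + v}$ ($x{\left(v \right)} = \frac{v - 39}{v - 55} = \frac{v - 39}{-55 + v} = \frac{-39 + v}{-55 + v}$)
$\frac{x{\left(-20 \right)}}{1816} + 3030 = \frac{\frac{1}{-55 - 20} \left(-39 - 20\right)}{1816} + 3030 = \frac{1}{-75} \left(-59\right) \frac{1}{1816} + 3030 = \left(- \frac{1}{75}\right) \left(-59\right) \frac{1}{1816} + 3030 = \frac{59}{75} \cdot \frac{1}{1816} + 3030 = \frac{59}{136200} + 3030 = \frac{412686059}{136200}$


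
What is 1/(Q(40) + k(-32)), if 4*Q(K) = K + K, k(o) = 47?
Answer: 1/67 ≈ 0.014925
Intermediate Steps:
Q(K) = K/2 (Q(K) = (K + K)/4 = (2*K)/4 = K/2)
1/(Q(40) + k(-32)) = 1/((½)*40 + 47) = 1/(20 + 47) = 1/67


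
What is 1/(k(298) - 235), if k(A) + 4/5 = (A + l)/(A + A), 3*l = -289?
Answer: -8940/2105027 ≈ -0.0042470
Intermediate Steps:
l = -289/3 (l = (1/3)*(-289) = -289/3 ≈ -96.333)
k(A) = -4/5 + (-289/3 + A)/(2*A) (k(A) = -4/5 + (A - 289/3)/(A + A) = -4/5 + (-289/3 + A)/((2*A)) = -4/5 + (-289/3 + A)*(1/(2*A)) = -4/5 + (-289/3 + A)/(2*A))
1/(k(298) - 235) = 1/((1/30)*(-1445 - 9*298)/298 - 235) = 1/((1/30)*(1/298)*(-1445 - 2682) - 235) = 1/((1/30)*(1/298)*(-4127) - 235) = 1/(-4127/8940 - 235) = 1/(-2105027/8940) = -8940/2105027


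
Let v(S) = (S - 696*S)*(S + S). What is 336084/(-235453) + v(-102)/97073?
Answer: -3437642368812/22856129069 ≈ -150.40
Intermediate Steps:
v(S) = -1390*S² (v(S) = (-695*S)*(2*S) = -1390*S²)
336084/(-235453) + v(-102)/97073 = 336084/(-235453) - 1390*(-102)²/97073 = 336084*(-1/235453) - 1390*10404*(1/97073) = -336084/235453 - 14461560*1/97073 = -336084/235453 - 14461560/97073 = -3437642368812/22856129069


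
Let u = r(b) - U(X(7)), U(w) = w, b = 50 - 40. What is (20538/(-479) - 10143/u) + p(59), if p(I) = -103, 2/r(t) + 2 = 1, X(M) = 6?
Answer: 4299497/3832 ≈ 1122.0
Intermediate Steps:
b = 10
r(t) = -2 (r(t) = 2/(-2 + 1) = 2/(-1) = 2*(-1) = -2)
u = -8 (u = -2 - 1*6 = -2 - 6 = -8)
(20538/(-479) - 10143/u) + p(59) = (20538/(-479) - 10143/(-8)) - 103 = (20538*(-1/479) - 10143*(-1/8)) - 103 = (-20538/479 + 10143/8) - 103 = 4694193/3832 - 103 = 4299497/3832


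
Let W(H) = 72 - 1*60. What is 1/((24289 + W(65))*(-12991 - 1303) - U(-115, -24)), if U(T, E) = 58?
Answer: -1/347358552 ≈ -2.8789e-9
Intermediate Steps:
W(H) = 12 (W(H) = 72 - 60 = 12)
1/((24289 + W(65))*(-12991 - 1303) - U(-115, -24)) = 1/((24289 + 12)*(-12991 - 1303) - 1*58) = 1/(24301*(-14294) - 58) = 1/(-347358494 - 58) = 1/(-347358552) = -1/347358552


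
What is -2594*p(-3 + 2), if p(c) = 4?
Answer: -10376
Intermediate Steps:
-2594*p(-3 + 2) = -2594*4 = -10376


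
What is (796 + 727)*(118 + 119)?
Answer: 360951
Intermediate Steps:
(796 + 727)*(118 + 119) = 1523*237 = 360951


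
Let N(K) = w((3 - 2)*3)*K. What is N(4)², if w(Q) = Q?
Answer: 144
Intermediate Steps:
N(K) = 3*K (N(K) = ((3 - 2)*3)*K = (1*3)*K = 3*K)
N(4)² = (3*4)² = 12² = 144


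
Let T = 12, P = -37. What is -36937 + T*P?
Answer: -37381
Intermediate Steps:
-36937 + T*P = -36937 + 12*(-37) = -36937 - 444 = -37381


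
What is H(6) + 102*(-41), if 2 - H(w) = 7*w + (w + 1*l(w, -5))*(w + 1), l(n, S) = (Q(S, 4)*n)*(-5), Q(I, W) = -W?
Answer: -5104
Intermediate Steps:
l(n, S) = 20*n (l(n, S) = ((-1*4)*n)*(-5) = -4*n*(-5) = 20*n)
H(w) = 2 - 7*w - 21*w*(1 + w) (H(w) = 2 - (7*w + (w + 1*(20*w))*(w + 1)) = 2 - (7*w + (w + 20*w)*(1 + w)) = 2 - (7*w + (21*w)*(1 + w)) = 2 - (7*w + 21*w*(1 + w)) = 2 + (-7*w - 21*w*(1 + w)) = 2 - 7*w - 21*w*(1 + w))
H(6) + 102*(-41) = (2 - 28*6 - 21*6²) + 102*(-41) = (2 - 168 - 21*36) - 4182 = (2 - 168 - 756) - 4182 = -922 - 4182 = -5104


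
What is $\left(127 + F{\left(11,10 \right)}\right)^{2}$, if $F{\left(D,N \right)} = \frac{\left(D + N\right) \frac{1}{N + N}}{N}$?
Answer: $\frac{646227241}{40000} \approx 16156.0$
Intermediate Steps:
$F{\left(D,N \right)} = \frac{D + N}{2 N^{2}}$ ($F{\left(D,N \right)} = \frac{\left(D + N\right) \frac{1}{2 N}}{N} = \frac{\frac{1}{2} \frac{1}{N} \left(D + N\right)}{N} = \frac{D + N}{2 N^{2}}$)
$\left(127 + F{\left(11,10 \right)}\right)^{2} = \left(127 + \frac{11 + 10}{2 \cdot 100}\right)^{2} = \left(127 + \frac{1}{2} \cdot \frac{1}{100} \cdot 21\right)^{2} = \left(127 + \frac{21}{200}\right)^{2} = \left(\frac{25421}{200}\right)^{2} = \frac{646227241}{40000}$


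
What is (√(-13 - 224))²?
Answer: -237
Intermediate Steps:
(√(-13 - 224))² = (√(-237))² = (I*√237)² = -237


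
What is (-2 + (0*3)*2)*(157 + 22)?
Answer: -358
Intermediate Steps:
(-2 + (0*3)*2)*(157 + 22) = (-2 + 0*2)*179 = (-2 + 0)*179 = -2*179 = -358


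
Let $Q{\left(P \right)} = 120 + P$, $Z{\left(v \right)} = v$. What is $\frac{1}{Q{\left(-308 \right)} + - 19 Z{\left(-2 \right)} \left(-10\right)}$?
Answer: $- \frac{1}{568} \approx -0.0017606$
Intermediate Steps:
$\frac{1}{Q{\left(-308 \right)} + - 19 Z{\left(-2 \right)} \left(-10\right)} = \frac{1}{\left(120 - 308\right) + \left(-19\right) \left(-2\right) \left(-10\right)} = \frac{1}{-188 + 38 \left(-10\right)} = \frac{1}{-188 - 380} = \frac{1}{-568} = - \frac{1}{568}$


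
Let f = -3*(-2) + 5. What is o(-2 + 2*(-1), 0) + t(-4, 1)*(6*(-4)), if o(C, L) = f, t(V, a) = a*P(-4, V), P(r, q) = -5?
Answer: 131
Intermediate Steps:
t(V, a) = -5*a (t(V, a) = a*(-5) = -5*a)
f = 11 (f = 6 + 5 = 11)
o(C, L) = 11
o(-2 + 2*(-1), 0) + t(-4, 1)*(6*(-4)) = 11 + (-5*1)*(6*(-4)) = 11 - 5*(-24) = 11 + 120 = 131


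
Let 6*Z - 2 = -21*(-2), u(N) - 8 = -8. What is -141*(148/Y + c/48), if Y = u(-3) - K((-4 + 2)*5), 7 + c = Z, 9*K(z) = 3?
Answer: 3004945/48 ≈ 62603.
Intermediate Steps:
u(N) = 0 (u(N) = 8 - 8 = 0)
Z = 22/3 (Z = ⅓ + (-21*(-2))/6 = ⅓ + (⅙)*42 = ⅓ + 7 = 22/3 ≈ 7.3333)
K(z) = ⅓ (K(z) = (⅑)*3 = ⅓)
c = ⅓ (c = -7 + 22/3 = ⅓ ≈ 0.33333)
Y = -⅓ (Y = 0 - 1*⅓ = 0 - ⅓ = -⅓ ≈ -0.33333)
-141*(148/Y + c/48) = -141*(148/(-⅓) + (⅓)/48) = -141*(148*(-3) + (⅓)*(1/48)) = -141*(-444 + 1/144) = -141*(-63935/144) = 3004945/48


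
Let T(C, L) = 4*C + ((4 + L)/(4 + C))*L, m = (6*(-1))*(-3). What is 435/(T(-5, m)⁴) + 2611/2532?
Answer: 19548804756379/18957323993088 ≈ 1.0312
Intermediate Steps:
m = 18 (m = -6*(-3) = 18)
T(C, L) = 4*C + L*(4 + L)/(4 + C) (T(C, L) = 4*C + ((4 + L)/(4 + C))*L = 4*C + L*(4 + L)/(4 + C))
435/(T(-5, m)⁴) + 2611/2532 = 435/(((18² + 4*18 + 4*(-5)² + 16*(-5))/(4 - 5))⁴) + 2611/2532 = 435/(((324 + 72 + 4*25 - 80)/(-1))⁴) + 2611*(1/2532) = 435/((-(324 + 72 + 100 - 80))⁴) + 2611/2532 = 435/((-1*416)⁴) + 2611/2532 = 435/((-416)⁴) + 2611/2532 = 435/29948379136 + 2611/2532 = 19548804756379/18957323993088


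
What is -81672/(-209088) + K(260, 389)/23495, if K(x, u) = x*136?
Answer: 77601961/40937688 ≈ 1.8956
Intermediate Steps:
K(x, u) = 136*x
-81672/(-209088) + K(260, 389)/23495 = -81672/(-209088) + (136*260)/23495 = -81672*(-1/209088) + 35360*(1/23495) = 3403/8712 + 7072/4699 = 77601961/40937688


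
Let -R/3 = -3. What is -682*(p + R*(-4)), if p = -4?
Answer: 27280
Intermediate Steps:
R = 9 (R = -3*(-3) = 9)
-682*(p + R*(-4)) = -682*(-4 + 9*(-4)) = -682*(-4 - 36) = -682*(-40) = 27280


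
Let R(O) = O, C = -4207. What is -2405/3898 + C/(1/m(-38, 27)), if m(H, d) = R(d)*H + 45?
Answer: 16087304761/3898 ≈ 4.1271e+6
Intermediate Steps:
m(H, d) = 45 + H*d (m(H, d) = d*H + 45 = H*d + 45 = 45 + H*d)
-2405/3898 + C/(1/m(-38, 27)) = -2405/3898 - 4207/(1/(45 - 38*27)) = -2405*1/3898 - 4207/(1/(45 - 1026)) = -2405/3898 - 4207/(1/(-981)) = -2405/3898 - 4207/(-1/981) = -2405/3898 - 4207*(-981) = -2405/3898 + 4127067 = 16087304761/3898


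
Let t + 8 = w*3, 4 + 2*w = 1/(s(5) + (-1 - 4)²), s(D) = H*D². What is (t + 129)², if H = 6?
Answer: 1620304009/122500 ≈ 13227.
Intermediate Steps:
s(D) = 6*D²
w = -699/350 (w = -2 + 1/(2*(6*5² + (-1 - 4)²)) = -2 + 1/(2*(6*25 + (-5)²)) = -2 + 1/(2*(150 + 25)) = -2 + (½)/175 = -2 + (½)*(1/175) = -2 + 1/350 = -699/350 ≈ -1.9971)
t = -4897/350 (t = -8 - 699/350*3 = -8 - 2097/350 = -4897/350 ≈ -13.991)
(t + 129)² = (-4897/350 + 129)² = (40253/350)² = 1620304009/122500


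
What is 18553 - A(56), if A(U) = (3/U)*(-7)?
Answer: 148427/8 ≈ 18553.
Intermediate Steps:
A(U) = -21/U
18553 - A(56) = 18553 - (-21)/56 = 18553 - 1*(-3/8) = 18553 + 3/8 = 148427/8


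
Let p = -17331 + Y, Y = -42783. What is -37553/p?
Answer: 37553/60114 ≈ 0.62470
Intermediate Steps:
p = -60114 (p = -17331 - 42783 = -60114)
-37553/p = -37553/(-60114) = -37553*(-1/60114) = 37553/60114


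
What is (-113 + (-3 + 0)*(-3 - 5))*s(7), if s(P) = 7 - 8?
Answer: 89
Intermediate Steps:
s(P) = -1
(-113 + (-3 + 0)*(-3 - 5))*s(7) = (-113 + (-3 + 0)*(-3 - 5))*(-1) = (-113 - 3*(-8))*(-1) = (-113 + 24)*(-1) = -89*(-1) = 89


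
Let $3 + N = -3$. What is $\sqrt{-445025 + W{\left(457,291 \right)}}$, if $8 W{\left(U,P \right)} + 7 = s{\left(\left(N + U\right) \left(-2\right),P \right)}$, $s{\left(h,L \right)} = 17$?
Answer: $\frac{i \sqrt{1780095}}{2} \approx 667.1 i$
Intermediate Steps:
$N = -6$ ($N = -3 - 3 = -6$)
$W{\left(U,P \right)} = \frac{5}{4}$ ($W{\left(U,P \right)} = - \frac{7}{8} + \frac{1}{8} \cdot 17 = - \frac{7}{8} + \frac{17}{8} = \frac{5}{4}$)
$\sqrt{-445025 + W{\left(457,291 \right)}} = \sqrt{-445025 + \frac{5}{4}} = \sqrt{- \frac{1780095}{4}} = \frac{i \sqrt{1780095}}{2}$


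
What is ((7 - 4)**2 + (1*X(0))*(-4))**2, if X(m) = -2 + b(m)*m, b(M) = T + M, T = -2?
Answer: 289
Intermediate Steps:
b(M) = -2 + M
X(m) = -2 + m*(-2 + m) (X(m) = -2 + (-2 + m)*m = -2 + m*(-2 + m))
((7 - 4)**2 + (1*X(0))*(-4))**2 = ((7 - 4)**2 + (1*(-2 + 0*(-2 + 0)))*(-4))**2 = (3**2 + (1*(-2 + 0*(-2)))*(-4))**2 = (9 + (1*(-2 + 0))*(-4))**2 = (9 + (1*(-2))*(-4))**2 = (9 - 2*(-4))**2 = (9 + 8)**2 = 17**2 = 289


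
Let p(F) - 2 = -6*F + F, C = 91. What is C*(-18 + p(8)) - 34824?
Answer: -39920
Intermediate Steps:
p(F) = 2 - 5*F (p(F) = 2 + (-6*F + F) = 2 - 5*F)
C*(-18 + p(8)) - 34824 = 91*(-18 + (2 - 5*8)) - 34824 = 91*(-18 + (2 - 40)) - 34824 = 91*(-18 - 38) - 34824 = 91*(-56) - 34824 = -5096 - 34824 = -39920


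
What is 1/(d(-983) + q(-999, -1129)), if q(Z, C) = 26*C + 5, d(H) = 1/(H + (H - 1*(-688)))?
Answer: -1278/37508023 ≈ -3.4073e-5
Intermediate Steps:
d(H) = 1/(688 + 2*H) (d(H) = 1/(H + (H + 688)) = 1/(H + (688 + H)) = 1/(688 + 2*H))
q(Z, C) = 5 + 26*C
1/(d(-983) + q(-999, -1129)) = 1/(1/(2*(344 - 983)) + (5 + 26*(-1129))) = 1/((½)/(-639) + (5 - 29354)) = 1/((½)*(-1/639) - 29349) = 1/(-1/1278 - 29349) = 1/(-37508023/1278) = -1278/37508023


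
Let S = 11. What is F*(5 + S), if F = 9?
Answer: 144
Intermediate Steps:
F*(5 + S) = 9*(5 + 11) = 9*16 = 144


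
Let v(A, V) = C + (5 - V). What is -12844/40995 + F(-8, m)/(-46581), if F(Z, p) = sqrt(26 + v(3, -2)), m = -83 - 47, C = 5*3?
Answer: -12844/40995 - 4*sqrt(3)/46581 ≈ -0.31346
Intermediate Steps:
C = 15
v(A, V) = 20 - V (v(A, V) = 15 + (5 - V) = 20 - V)
m = -130
F(Z, p) = 4*sqrt(3) (F(Z, p) = sqrt(26 + (20 - 1*(-2))) = sqrt(26 + (20 + 2)) = sqrt(26 + 22) = sqrt(48) = 4*sqrt(3))
-12844/40995 + F(-8, m)/(-46581) = -12844/40995 + (4*sqrt(3))/(-46581) = -12844*1/40995 + (4*sqrt(3))*(-1/46581) = -12844/40995 - 4*sqrt(3)/46581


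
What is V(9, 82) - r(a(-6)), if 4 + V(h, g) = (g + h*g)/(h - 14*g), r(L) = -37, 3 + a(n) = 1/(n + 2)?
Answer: 36767/1139 ≈ 32.280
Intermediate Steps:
a(n) = -3 + 1/(2 + n) (a(n) = -3 + 1/(n + 2) = -3 + 1/(2 + n))
V(h, g) = -4 + (g + g*h)/(h - 14*g) (V(h, g) = -4 + (g + h*g)/(h - 14*g) = -4 + (g + g*h)/(h - 14*g))
V(9, 82) - r(a(-6)) = (-57*82 + 4*9 - 1*82*9)/(-1*9 + 14*82) - 1*(-37) = (-4674 + 36 - 738)/(-9 + 1148) + 37 = -5376/1139 + 37 = 36767/1139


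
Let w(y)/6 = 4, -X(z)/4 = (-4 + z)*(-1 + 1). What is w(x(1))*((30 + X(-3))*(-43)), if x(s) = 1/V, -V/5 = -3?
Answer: -30960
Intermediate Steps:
V = 15 (V = -5*(-3) = 15)
X(z) = 0 (X(z) = -4*(-4 + z)*(-1 + 1) = -4*(-4 + z)*0 = -4*0 = 0)
x(s) = 1/15
w(y) = 24 (w(y) = 6*4 = 24)
w(x(1))*((30 + X(-3))*(-43)) = 24*((30 + 0)*(-43)) = 24*(30*(-43)) = 24*(-1290) = -30960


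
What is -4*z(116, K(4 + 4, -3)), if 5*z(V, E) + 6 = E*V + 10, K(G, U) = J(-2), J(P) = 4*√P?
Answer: -16/5 - 1856*I*√2/5 ≈ -3.2 - 524.96*I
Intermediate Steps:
K(G, U) = 4*I*√2 (K(G, U) = 4*√(-2) = 4*(I*√2) = 4*I*√2)
z(V, E) = ⅘ + E*V/5 (z(V, E) = -6/5 + (E*V + 10)/5 = -6/5 + (10 + E*V)/5 = -6/5 + (2 + E*V/5) = ⅘ + E*V/5)
-4*z(116, K(4 + 4, -3)) = -4*(⅘ + (⅕)*(4*I*√2)*116) = -4*(⅘ + 464*I*√2/5) = -16/5 - 1856*I*√2/5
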